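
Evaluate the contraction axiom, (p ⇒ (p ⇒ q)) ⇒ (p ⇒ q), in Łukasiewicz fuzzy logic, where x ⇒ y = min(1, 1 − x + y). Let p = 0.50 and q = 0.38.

0.88

p ⇒ q = min(1, 1 − 0.50 + 0.38) = min(1, 0.88) = 0.88
p ⇒ (p ⇒ q) = min(1, 1 − 0.50 + 0.88) = min(1, 1.38) = 1.00
(p ⇒ (p ⇒ q)) ⇒ (p ⇒ q) = min(1, 1 − 1.00 + 0.88) = min(1, 0.88) = 0.88
(The value 0.88 < 1 shows this instance is not satisfied; fails in Ł∞ (the t-norm is not idempotent).)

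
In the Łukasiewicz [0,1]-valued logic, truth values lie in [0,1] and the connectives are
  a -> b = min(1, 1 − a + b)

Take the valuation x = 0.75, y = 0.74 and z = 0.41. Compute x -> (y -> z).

y -> z = min(1, 1 − 0.74 + 0.41) = min(1, 0.67) = 0.67
x -> (y -> z) = min(1, 1 − 0.75 + 0.67) = min(1, 0.92) = 0.92

0.92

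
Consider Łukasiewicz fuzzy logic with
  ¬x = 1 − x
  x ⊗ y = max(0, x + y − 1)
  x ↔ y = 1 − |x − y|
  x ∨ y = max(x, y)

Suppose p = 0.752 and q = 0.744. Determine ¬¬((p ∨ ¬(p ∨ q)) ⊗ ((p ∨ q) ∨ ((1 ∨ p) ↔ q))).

0.504

p ∨ q = max(0.752, 0.744) = 0.752
¬(p ∨ q) = 1 − 0.752 = 0.248
p ∨ ¬(p ∨ q) = max(0.752, 0.248) = 0.752
1 ∨ p = max(1.000, 0.752) = 1.000
(1 ∨ p) ↔ q = 1 − |1.000 − 0.744| = 1 − 0.256 = 0.744
(p ∨ q) ∨ ((1 ∨ p) ↔ q) = max(0.752, 0.744) = 0.752
(p ∨ ¬(p ∨ q)) ⊗ ((p ∨ q) ∨ ((1 ∨ p) ↔ q)) = max(0, 0.752 + 0.752 − 1) = max(0, 0.504) = 0.504
¬((p ∨ ¬(p ∨ q)) ⊗ ((p ∨ q) ∨ ((1 ∨ p) ↔ q))) = 1 − 0.504 = 0.496
¬¬((p ∨ ¬(p ∨ q)) ⊗ ((p ∨ q) ∨ ((1 ∨ p) ↔ q))) = 1 − 0.496 = 0.504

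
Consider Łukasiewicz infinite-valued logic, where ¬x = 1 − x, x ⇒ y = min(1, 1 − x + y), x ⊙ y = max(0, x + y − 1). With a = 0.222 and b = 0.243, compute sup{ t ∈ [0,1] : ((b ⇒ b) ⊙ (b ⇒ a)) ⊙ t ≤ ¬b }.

0.778

b ⇒ b = min(1, 1 − 0.243 + 0.243) = min(1, 1.000) = 1.000
b ⇒ a = min(1, 1 − 0.243 + 0.222) = min(1, 0.979) = 0.979
(b ⇒ b) ⊙ (b ⇒ a) = max(0, 1.000 + 0.979 − 1) = max(0, 0.979) = 0.979
So the left factor is (b ⇒ b) ⊙ (b ⇒ a) = 0.979.
¬b = 1 − 0.243 = 0.757
So the right-hand bound is ¬b = 0.757.
The residuum of the Łukasiewicz t-norm gives the supremum: min(1, 1 − 0.979 + 0.757).
1 − 0.979 + 0.757 = 0.778, so t = min(1, 0.778) = 0.778.
Check: 0.979 ⊙ 0.778 = max(0, 0.757) = 0.757 ≤ 0.757.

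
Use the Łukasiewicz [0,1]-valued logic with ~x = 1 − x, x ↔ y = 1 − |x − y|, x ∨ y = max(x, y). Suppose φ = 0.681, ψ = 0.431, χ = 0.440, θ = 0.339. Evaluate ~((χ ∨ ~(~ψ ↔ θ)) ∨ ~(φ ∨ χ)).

~ψ = 1 − 0.431 = 0.569
~ψ ↔ θ = 1 − |0.569 − 0.339| = 1 − 0.230 = 0.770
~(~ψ ↔ θ) = 1 − 0.770 = 0.230
χ ∨ ~(~ψ ↔ θ) = max(0.440, 0.230) = 0.440
φ ∨ χ = max(0.681, 0.440) = 0.681
~(φ ∨ χ) = 1 − 0.681 = 0.319
(χ ∨ ~(~ψ ↔ θ)) ∨ ~(φ ∨ χ) = max(0.440, 0.319) = 0.440
~((χ ∨ ~(~ψ ↔ θ)) ∨ ~(φ ∨ χ)) = 1 − 0.440 = 0.560

0.560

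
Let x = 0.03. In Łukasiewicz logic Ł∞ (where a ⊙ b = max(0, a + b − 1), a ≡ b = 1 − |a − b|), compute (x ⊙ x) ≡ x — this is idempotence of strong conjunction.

x ⊙ x = max(0, 0.03 + 0.03 − 1) = max(0, -0.94) = 0.00
(x ⊙ x) ≡ x = 1 − |0.00 − 0.03| = 1 − 0.03 = 0.97
(The value 0.97 < 1 shows this instance is not satisfied; fails in Ł∞ since a ⊗ a = max(0, 2a−1) ≠ a in general.)

0.97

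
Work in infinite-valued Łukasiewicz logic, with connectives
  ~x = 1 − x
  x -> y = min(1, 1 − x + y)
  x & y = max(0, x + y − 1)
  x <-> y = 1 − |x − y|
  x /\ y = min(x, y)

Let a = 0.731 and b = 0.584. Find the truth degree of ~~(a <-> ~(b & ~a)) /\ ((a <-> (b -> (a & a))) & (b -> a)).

0.731

~a = 1 − 0.731 = 0.269
b & ~a = max(0, 0.584 + 0.269 − 1) = max(0, -0.147) = 0.000
~(b & ~a) = 1 − 0.000 = 1.000
a <-> ~(b & ~a) = 1 − |0.731 − 1.000| = 1 − 0.269 = 0.731
~(a <-> ~(b & ~a)) = 1 − 0.731 = 0.269
~~(a <-> ~(b & ~a)) = 1 − 0.269 = 0.731
a & a = max(0, 0.731 + 0.731 − 1) = max(0, 0.462) = 0.462
b -> (a & a) = min(1, 1 − 0.584 + 0.462) = min(1, 0.878) = 0.878
a <-> (b -> (a & a)) = 1 − |0.731 − 0.878| = 1 − 0.147 = 0.853
b -> a = min(1, 1 − 0.584 + 0.731) = min(1, 1.147) = 1.000
(a <-> (b -> (a & a))) & (b -> a) = max(0, 0.853 + 1.000 − 1) = max(0, 0.853) = 0.853
~~(a <-> ~(b & ~a)) /\ ((a <-> (b -> (a & a))) & (b -> a)) = min(0.731, 0.853) = 0.731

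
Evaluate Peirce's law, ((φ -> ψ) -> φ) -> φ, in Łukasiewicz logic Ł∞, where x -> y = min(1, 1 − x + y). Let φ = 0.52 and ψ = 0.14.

φ -> ψ = min(1, 1 − 0.52 + 0.14) = min(1, 0.62) = 0.62
(φ -> ψ) -> φ = min(1, 1 − 0.62 + 0.52) = min(1, 0.90) = 0.90
((φ -> ψ) -> φ) -> φ = min(1, 1 − 0.90 + 0.52) = min(1, 0.62) = 0.62
(The value 0.62 < 1 shows this instance is not satisfied; not a Ł∞-tautology in general.)

0.62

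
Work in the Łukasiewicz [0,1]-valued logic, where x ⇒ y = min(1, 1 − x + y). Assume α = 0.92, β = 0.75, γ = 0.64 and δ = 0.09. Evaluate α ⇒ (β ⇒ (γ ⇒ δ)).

0.78

γ ⇒ δ = min(1, 1 − 0.64 + 0.09) = min(1, 0.45) = 0.45
β ⇒ (γ ⇒ δ) = min(1, 1 − 0.75 + 0.45) = min(1, 0.70) = 0.70
α ⇒ (β ⇒ (γ ⇒ δ)) = min(1, 1 − 0.92 + 0.70) = min(1, 0.78) = 0.78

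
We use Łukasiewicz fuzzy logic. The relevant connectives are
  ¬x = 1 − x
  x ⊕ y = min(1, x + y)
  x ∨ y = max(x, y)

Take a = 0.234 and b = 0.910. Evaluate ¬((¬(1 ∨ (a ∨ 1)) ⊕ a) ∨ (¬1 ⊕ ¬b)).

a ∨ 1 = max(0.234, 1.000) = 1.000
1 ∨ (a ∨ 1) = max(1.000, 1.000) = 1.000
¬(1 ∨ (a ∨ 1)) = 1 − 1.000 = 0.000
¬(1 ∨ (a ∨ 1)) ⊕ a = min(1, 0.000 + 0.234) = min(1, 0.234) = 0.234
¬1 = 1 − 1.000 = 0.000
¬b = 1 − 0.910 = 0.090
¬1 ⊕ ¬b = min(1, 0.000 + 0.090) = min(1, 0.090) = 0.090
(¬(1 ∨ (a ∨ 1)) ⊕ a) ∨ (¬1 ⊕ ¬b) = max(0.234, 0.090) = 0.234
¬((¬(1 ∨ (a ∨ 1)) ⊕ a) ∨ (¬1 ⊕ ¬b)) = 1 − 0.234 = 0.766

0.766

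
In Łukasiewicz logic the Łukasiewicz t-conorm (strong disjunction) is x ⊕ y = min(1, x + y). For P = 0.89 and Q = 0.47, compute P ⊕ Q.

1.00

P ⊕ Q = min(1, 0.89 + 0.47) = min(1, 1.36) = 1.00
For comparison, the Gödel t-conorm max(x, y) would give 0.89.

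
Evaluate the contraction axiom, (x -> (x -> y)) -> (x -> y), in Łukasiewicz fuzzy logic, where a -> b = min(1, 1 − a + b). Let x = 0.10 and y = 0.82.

1.00

x -> y = min(1, 1 − 0.10 + 0.82) = min(1, 1.72) = 1.00
x -> (x -> y) = min(1, 1 − 0.10 + 1.00) = min(1, 1.90) = 1.00
(x -> (x -> y)) -> (x -> y) = min(1, 1 − 1.00 + 1.00) = min(1, 1.00) = 1.00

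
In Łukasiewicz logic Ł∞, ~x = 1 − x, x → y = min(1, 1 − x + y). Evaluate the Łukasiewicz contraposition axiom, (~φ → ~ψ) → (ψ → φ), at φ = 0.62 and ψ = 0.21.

1.00

~φ = 1 − 0.62 = 0.38
~ψ = 1 − 0.21 = 0.79
~φ → ~ψ = min(1, 1 − 0.38 + 0.79) = min(1, 1.41) = 1.00
ψ → φ = min(1, 1 − 0.21 + 0.62) = min(1, 1.41) = 1.00
(~φ → ~ψ) → (ψ → φ) = min(1, 1 − 1.00 + 1.00) = min(1, 1.00) = 1.00
(As expected: an axiom of Ł∞, always 1.)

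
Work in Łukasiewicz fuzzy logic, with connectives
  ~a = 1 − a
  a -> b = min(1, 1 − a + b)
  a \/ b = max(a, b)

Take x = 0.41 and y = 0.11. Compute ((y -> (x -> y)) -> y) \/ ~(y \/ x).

x -> y = min(1, 1 − 0.41 + 0.11) = min(1, 0.70) = 0.70
y -> (x -> y) = min(1, 1 − 0.11 + 0.70) = min(1, 1.59) = 1.00
(y -> (x -> y)) -> y = min(1, 1 − 1.00 + 0.11) = min(1, 0.11) = 0.11
y \/ x = max(0.11, 0.41) = 0.41
~(y \/ x) = 1 − 0.41 = 0.59
((y -> (x -> y)) -> y) \/ ~(y \/ x) = max(0.11, 0.59) = 0.59

0.59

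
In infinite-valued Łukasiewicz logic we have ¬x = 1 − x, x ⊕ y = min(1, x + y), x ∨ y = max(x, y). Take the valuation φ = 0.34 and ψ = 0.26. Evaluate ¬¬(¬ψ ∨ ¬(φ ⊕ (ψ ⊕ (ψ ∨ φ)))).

0.74

¬ψ = 1 − 0.26 = 0.74
ψ ∨ φ = max(0.26, 0.34) = 0.34
ψ ⊕ (ψ ∨ φ) = min(1, 0.26 + 0.34) = min(1, 0.60) = 0.60
φ ⊕ (ψ ⊕ (ψ ∨ φ)) = min(1, 0.34 + 0.60) = min(1, 0.94) = 0.94
¬(φ ⊕ (ψ ⊕ (ψ ∨ φ))) = 1 − 0.94 = 0.06
¬ψ ∨ ¬(φ ⊕ (ψ ⊕ (ψ ∨ φ))) = max(0.74, 0.06) = 0.74
¬(¬ψ ∨ ¬(φ ⊕ (ψ ⊕ (ψ ∨ φ)))) = 1 − 0.74 = 0.26
¬¬(¬ψ ∨ ¬(φ ⊕ (ψ ⊕ (ψ ∨ φ)))) = 1 − 0.26 = 0.74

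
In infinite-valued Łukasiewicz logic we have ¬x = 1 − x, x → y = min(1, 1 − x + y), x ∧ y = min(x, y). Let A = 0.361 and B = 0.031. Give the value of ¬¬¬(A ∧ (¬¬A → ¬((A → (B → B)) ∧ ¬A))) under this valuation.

¬A = 1 − 0.361 = 0.639
¬¬A = 1 − 0.639 = 0.361
B → B = min(1, 1 − 0.031 + 0.031) = min(1, 1.000) = 1.000
A → (B → B) = min(1, 1 − 0.361 + 1.000) = min(1, 1.639) = 1.000
(A → (B → B)) ∧ ¬A = min(1.000, 0.639) = 0.639
¬((A → (B → B)) ∧ ¬A) = 1 − 0.639 = 0.361
¬¬A → ¬((A → (B → B)) ∧ ¬A) = min(1, 1 − 0.361 + 0.361) = min(1, 1.000) = 1.000
A ∧ (¬¬A → ¬((A → (B → B)) ∧ ¬A)) = min(0.361, 1.000) = 0.361
¬(A ∧ (¬¬A → ¬((A → (B → B)) ∧ ¬A))) = 1 − 0.361 = 0.639
¬¬(A ∧ (¬¬A → ¬((A → (B → B)) ∧ ¬A))) = 1 − 0.639 = 0.361
¬¬¬(A ∧ (¬¬A → ¬((A → (B → B)) ∧ ¬A))) = 1 − 0.361 = 0.639

0.639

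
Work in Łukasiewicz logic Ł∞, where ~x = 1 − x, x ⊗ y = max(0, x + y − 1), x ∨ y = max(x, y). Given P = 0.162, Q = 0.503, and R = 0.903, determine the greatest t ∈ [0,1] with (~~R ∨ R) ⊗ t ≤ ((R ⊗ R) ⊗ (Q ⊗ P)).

0.097

~R = 1 − 0.903 = 0.097
~~R = 1 − 0.097 = 0.903
~~R ∨ R = max(0.903, 0.903) = 0.903
So the left factor is ~~R ∨ R = 0.903.
R ⊗ R = max(0, 0.903 + 0.903 − 1) = max(0, 0.806) = 0.806
Q ⊗ P = max(0, 0.503 + 0.162 − 1) = max(0, -0.335) = 0.000
(R ⊗ R) ⊗ (Q ⊗ P) = max(0, 0.806 + 0.000 − 1) = max(0, -0.194) = 0.000
So the right-hand bound is (R ⊗ R) ⊗ (Q ⊗ P) = 0.000.
The residuum of the Łukasiewicz t-norm gives the supremum: min(1, 1 − 0.903 + 0.000).
1 − 0.903 + 0.000 = 0.097, so t = min(1, 0.097) = 0.097.
Check: 0.903 ⊗ 0.097 = max(0, 0.000) = 0.000 ≤ 0.000.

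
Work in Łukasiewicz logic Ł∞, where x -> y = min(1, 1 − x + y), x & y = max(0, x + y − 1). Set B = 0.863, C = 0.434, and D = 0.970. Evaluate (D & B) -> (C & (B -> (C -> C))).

0.601

D & B = max(0, 0.970 + 0.863 − 1) = max(0, 0.833) = 0.833
C -> C = min(1, 1 − 0.434 + 0.434) = min(1, 1.000) = 1.000
B -> (C -> C) = min(1, 1 − 0.863 + 1.000) = min(1, 1.137) = 1.000
C & (B -> (C -> C)) = max(0, 0.434 + 1.000 − 1) = max(0, 0.434) = 0.434
(D & B) -> (C & (B -> (C -> C))) = min(1, 1 − 0.833 + 0.434) = min(1, 0.601) = 0.601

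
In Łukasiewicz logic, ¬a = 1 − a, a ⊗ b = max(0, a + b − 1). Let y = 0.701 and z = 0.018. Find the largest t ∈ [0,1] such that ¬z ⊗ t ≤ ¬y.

0.317

¬z = 1 − 0.018 = 0.982
So the left factor is ¬z = 0.982.
¬y = 1 − 0.701 = 0.299
So the right-hand bound is ¬y = 0.299.
The residuum of the Łukasiewicz t-norm gives the supremum: min(1, 1 − 0.982 + 0.299).
1 − 0.982 + 0.299 = 0.317, so t = min(1, 0.317) = 0.317.
Check: 0.982 ⊗ 0.317 = max(0, 0.299) = 0.299 ≤ 0.299.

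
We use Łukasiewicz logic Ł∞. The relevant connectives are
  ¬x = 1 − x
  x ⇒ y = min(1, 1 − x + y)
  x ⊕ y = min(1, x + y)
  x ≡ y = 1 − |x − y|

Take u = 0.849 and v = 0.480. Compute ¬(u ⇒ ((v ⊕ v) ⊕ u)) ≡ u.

v ⊕ v = min(1, 0.480 + 0.480) = min(1, 0.960) = 0.960
(v ⊕ v) ⊕ u = min(1, 0.960 + 0.849) = min(1, 1.809) = 1.000
u ⇒ ((v ⊕ v) ⊕ u) = min(1, 1 − 0.849 + 1.000) = min(1, 1.151) = 1.000
¬(u ⇒ ((v ⊕ v) ⊕ u)) = 1 − 1.000 = 0.000
¬(u ⇒ ((v ⊕ v) ⊕ u)) ≡ u = 1 − |0.000 − 0.849| = 1 − 0.849 = 0.151

0.151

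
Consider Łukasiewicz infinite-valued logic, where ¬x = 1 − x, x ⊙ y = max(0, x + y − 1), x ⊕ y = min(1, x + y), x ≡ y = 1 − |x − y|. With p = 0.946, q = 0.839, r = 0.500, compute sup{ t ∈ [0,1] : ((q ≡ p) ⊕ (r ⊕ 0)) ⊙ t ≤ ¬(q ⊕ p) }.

0.000

q ≡ p = 1 − |0.839 − 0.946| = 1 − 0.107 = 0.893
r ⊕ 0 = min(1, 0.500 + 0.000) = min(1, 0.500) = 0.500
(q ≡ p) ⊕ (r ⊕ 0) = min(1, 0.893 + 0.500) = min(1, 1.393) = 1.000
So the left factor is (q ≡ p) ⊕ (r ⊕ 0) = 1.000.
q ⊕ p = min(1, 0.839 + 0.946) = min(1, 1.785) = 1.000
¬(q ⊕ p) = 1 − 1.000 = 0.000
So the right-hand bound is ¬(q ⊕ p) = 0.000.
The residuum of the Łukasiewicz t-norm gives the supremum: min(1, 1 − 1.000 + 0.000).
1 − 1.000 + 0.000 = 0.000, so t = min(1, 0.000) = 0.000.
Check: 1.000 ⊙ 0.000 = max(0, 0.000) = 0.000 ≤ 0.000.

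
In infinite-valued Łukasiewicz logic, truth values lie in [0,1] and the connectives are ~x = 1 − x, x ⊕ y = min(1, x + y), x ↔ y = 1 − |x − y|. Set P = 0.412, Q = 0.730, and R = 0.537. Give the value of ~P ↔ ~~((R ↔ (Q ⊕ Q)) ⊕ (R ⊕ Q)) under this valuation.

0.588

~P = 1 − 0.412 = 0.588
Q ⊕ Q = min(1, 0.730 + 0.730) = min(1, 1.460) = 1.000
R ↔ (Q ⊕ Q) = 1 − |0.537 − 1.000| = 1 − 0.463 = 0.537
R ⊕ Q = min(1, 0.537 + 0.730) = min(1, 1.267) = 1.000
(R ↔ (Q ⊕ Q)) ⊕ (R ⊕ Q) = min(1, 0.537 + 1.000) = min(1, 1.537) = 1.000
~((R ↔ (Q ⊕ Q)) ⊕ (R ⊕ Q)) = 1 − 1.000 = 0.000
~~((R ↔ (Q ⊕ Q)) ⊕ (R ⊕ Q)) = 1 − 0.000 = 1.000
~P ↔ ~~((R ↔ (Q ⊕ Q)) ⊕ (R ⊕ Q)) = 1 − |0.588 − 1.000| = 1 − 0.412 = 0.588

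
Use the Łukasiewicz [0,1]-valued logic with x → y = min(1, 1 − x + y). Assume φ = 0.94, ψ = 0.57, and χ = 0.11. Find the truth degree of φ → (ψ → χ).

ψ → χ = min(1, 1 − 0.57 + 0.11) = min(1, 0.54) = 0.54
φ → (ψ → χ) = min(1, 1 − 0.94 + 0.54) = min(1, 0.60) = 0.60

0.60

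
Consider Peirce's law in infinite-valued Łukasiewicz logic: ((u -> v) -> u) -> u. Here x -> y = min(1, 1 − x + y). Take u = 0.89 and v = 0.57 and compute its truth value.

0.89

u -> v = min(1, 1 − 0.89 + 0.57) = min(1, 0.68) = 0.68
(u -> v) -> u = min(1, 1 − 0.68 + 0.89) = min(1, 1.21) = 1.00
((u -> v) -> u) -> u = min(1, 1 − 1.00 + 0.89) = min(1, 0.89) = 0.89
(The value 0.89 < 1 shows this instance is not satisfied; not a Ł∞-tautology in general.)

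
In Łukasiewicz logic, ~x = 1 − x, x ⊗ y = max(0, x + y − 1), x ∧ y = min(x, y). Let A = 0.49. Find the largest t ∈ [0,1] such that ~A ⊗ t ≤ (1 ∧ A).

0.98

~A = 1 − 0.49 = 0.51
So the left factor is ~A = 0.51.
1 ∧ A = min(1.00, 0.49) = 0.49
So the right-hand bound is 1 ∧ A = 0.49.
The residuum of the Łukasiewicz t-norm gives the supremum: min(1, 1 − 0.51 + 0.49).
1 − 0.51 + 0.49 = 0.98, so t = min(1, 0.98) = 0.98.
Check: 0.51 ⊗ 0.98 = max(0, 0.49) = 0.49 ≤ 0.49.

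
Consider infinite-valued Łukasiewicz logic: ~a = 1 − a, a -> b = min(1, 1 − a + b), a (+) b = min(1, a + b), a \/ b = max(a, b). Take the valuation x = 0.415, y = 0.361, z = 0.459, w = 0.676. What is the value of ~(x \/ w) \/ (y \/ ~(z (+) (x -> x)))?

0.361

x \/ w = max(0.415, 0.676) = 0.676
~(x \/ w) = 1 − 0.676 = 0.324
x -> x = min(1, 1 − 0.415 + 0.415) = min(1, 1.000) = 1.000
z (+) (x -> x) = min(1, 0.459 + 1.000) = min(1, 1.459) = 1.000
~(z (+) (x -> x)) = 1 − 1.000 = 0.000
y \/ ~(z (+) (x -> x)) = max(0.361, 0.000) = 0.361
~(x \/ w) \/ (y \/ ~(z (+) (x -> x))) = max(0.324, 0.361) = 0.361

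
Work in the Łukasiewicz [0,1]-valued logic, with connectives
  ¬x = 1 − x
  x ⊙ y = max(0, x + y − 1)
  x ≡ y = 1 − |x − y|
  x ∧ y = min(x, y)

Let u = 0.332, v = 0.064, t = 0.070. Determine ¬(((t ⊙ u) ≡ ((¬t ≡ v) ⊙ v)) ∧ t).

0.930

t ⊙ u = max(0, 0.070 + 0.332 − 1) = max(0, -0.598) = 0.000
¬t = 1 − 0.070 = 0.930
¬t ≡ v = 1 − |0.930 − 0.064| = 1 − 0.866 = 0.134
(¬t ≡ v) ⊙ v = max(0, 0.134 + 0.064 − 1) = max(0, -0.802) = 0.000
(t ⊙ u) ≡ ((¬t ≡ v) ⊙ v) = 1 − |0.000 − 0.000| = 1 − 0.000 = 1.000
((t ⊙ u) ≡ ((¬t ≡ v) ⊙ v)) ∧ t = min(1.000, 0.070) = 0.070
¬(((t ⊙ u) ≡ ((¬t ≡ v) ⊙ v)) ∧ t) = 1 − 0.070 = 0.930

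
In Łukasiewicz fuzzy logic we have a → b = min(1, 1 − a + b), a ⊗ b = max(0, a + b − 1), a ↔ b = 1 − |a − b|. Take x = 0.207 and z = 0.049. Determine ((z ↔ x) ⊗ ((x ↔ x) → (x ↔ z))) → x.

z ↔ x = 1 − |0.049 − 0.207| = 1 − 0.158 = 0.842
x ↔ x = 1 − |0.207 − 0.207| = 1 − 0.000 = 1.000
x ↔ z = 1 − |0.207 − 0.049| = 1 − 0.158 = 0.842
(x ↔ x) → (x ↔ z) = min(1, 1 − 1.000 + 0.842) = min(1, 0.842) = 0.842
(z ↔ x) ⊗ ((x ↔ x) → (x ↔ z)) = max(0, 0.842 + 0.842 − 1) = max(0, 0.684) = 0.684
((z ↔ x) ⊗ ((x ↔ x) → (x ↔ z))) → x = min(1, 1 − 0.684 + 0.207) = min(1, 0.523) = 0.523

0.523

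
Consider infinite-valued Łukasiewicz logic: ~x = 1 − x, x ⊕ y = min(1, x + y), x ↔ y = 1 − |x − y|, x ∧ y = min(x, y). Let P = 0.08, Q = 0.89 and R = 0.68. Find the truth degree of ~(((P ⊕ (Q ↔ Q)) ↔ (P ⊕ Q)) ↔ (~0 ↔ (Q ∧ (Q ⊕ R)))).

0.08

Q ↔ Q = 1 − |0.89 − 0.89| = 1 − 0.00 = 1.00
P ⊕ (Q ↔ Q) = min(1, 0.08 + 1.00) = min(1, 1.08) = 1.00
P ⊕ Q = min(1, 0.08 + 0.89) = min(1, 0.97) = 0.97
(P ⊕ (Q ↔ Q)) ↔ (P ⊕ Q) = 1 − |1.00 − 0.97| = 1 − 0.03 = 0.97
~0 = 1 − 0.00 = 1.00
Q ⊕ R = min(1, 0.89 + 0.68) = min(1, 1.57) = 1.00
Q ∧ (Q ⊕ R) = min(0.89, 1.00) = 0.89
~0 ↔ (Q ∧ (Q ⊕ R)) = 1 − |1.00 − 0.89| = 1 − 0.11 = 0.89
((P ⊕ (Q ↔ Q)) ↔ (P ⊕ Q)) ↔ (~0 ↔ (Q ∧ (Q ⊕ R))) = 1 − |0.97 − 0.89| = 1 − 0.08 = 0.92
~(((P ⊕ (Q ↔ Q)) ↔ (P ⊕ Q)) ↔ (~0 ↔ (Q ∧ (Q ⊕ R)))) = 1 − 0.92 = 0.08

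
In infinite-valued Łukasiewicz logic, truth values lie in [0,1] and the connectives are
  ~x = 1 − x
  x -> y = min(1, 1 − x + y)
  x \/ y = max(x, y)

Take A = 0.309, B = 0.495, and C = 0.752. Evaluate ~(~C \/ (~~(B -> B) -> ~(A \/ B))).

~C = 1 − 0.752 = 0.248
B -> B = min(1, 1 − 0.495 + 0.495) = min(1, 1.000) = 1.000
~(B -> B) = 1 − 1.000 = 0.000
~~(B -> B) = 1 − 0.000 = 1.000
A \/ B = max(0.309, 0.495) = 0.495
~(A \/ B) = 1 − 0.495 = 0.505
~~(B -> B) -> ~(A \/ B) = min(1, 1 − 1.000 + 0.505) = min(1, 0.505) = 0.505
~C \/ (~~(B -> B) -> ~(A \/ B)) = max(0.248, 0.505) = 0.505
~(~C \/ (~~(B -> B) -> ~(A \/ B))) = 1 − 0.505 = 0.495

0.495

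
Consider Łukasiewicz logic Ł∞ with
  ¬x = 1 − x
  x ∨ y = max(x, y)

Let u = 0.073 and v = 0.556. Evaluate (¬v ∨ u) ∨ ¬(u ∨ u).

¬v = 1 − 0.556 = 0.444
¬v ∨ u = max(0.444, 0.073) = 0.444
u ∨ u = max(0.073, 0.073) = 0.073
¬(u ∨ u) = 1 − 0.073 = 0.927
(¬v ∨ u) ∨ ¬(u ∨ u) = max(0.444, 0.927) = 0.927

0.927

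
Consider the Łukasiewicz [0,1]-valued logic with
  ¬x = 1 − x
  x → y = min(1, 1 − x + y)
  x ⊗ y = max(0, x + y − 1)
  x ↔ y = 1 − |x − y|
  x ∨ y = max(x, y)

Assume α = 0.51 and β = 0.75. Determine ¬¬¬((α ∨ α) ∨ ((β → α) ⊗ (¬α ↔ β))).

0.49

α ∨ α = max(0.51, 0.51) = 0.51
β → α = min(1, 1 − 0.75 + 0.51) = min(1, 0.76) = 0.76
¬α = 1 − 0.51 = 0.49
¬α ↔ β = 1 − |0.49 − 0.75| = 1 − 0.26 = 0.74
(β → α) ⊗ (¬α ↔ β) = max(0, 0.76 + 0.74 − 1) = max(0, 0.50) = 0.50
(α ∨ α) ∨ ((β → α) ⊗ (¬α ↔ β)) = max(0.51, 0.50) = 0.51
¬((α ∨ α) ∨ ((β → α) ⊗ (¬α ↔ β))) = 1 − 0.51 = 0.49
¬¬((α ∨ α) ∨ ((β → α) ⊗ (¬α ↔ β))) = 1 − 0.49 = 0.51
¬¬¬((α ∨ α) ∨ ((β → α) ⊗ (¬α ↔ β))) = 1 − 0.51 = 0.49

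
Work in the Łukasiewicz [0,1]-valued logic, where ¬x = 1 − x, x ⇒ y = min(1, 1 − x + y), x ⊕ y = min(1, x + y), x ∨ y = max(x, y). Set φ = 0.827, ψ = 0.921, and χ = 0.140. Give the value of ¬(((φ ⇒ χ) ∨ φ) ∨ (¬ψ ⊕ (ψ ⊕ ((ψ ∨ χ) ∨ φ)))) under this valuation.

0.000

φ ⇒ χ = min(1, 1 − 0.827 + 0.140) = min(1, 0.313) = 0.313
(φ ⇒ χ) ∨ φ = max(0.313, 0.827) = 0.827
¬ψ = 1 − 0.921 = 0.079
ψ ∨ χ = max(0.921, 0.140) = 0.921
(ψ ∨ χ) ∨ φ = max(0.921, 0.827) = 0.921
ψ ⊕ ((ψ ∨ χ) ∨ φ) = min(1, 0.921 + 0.921) = min(1, 1.842) = 1.000
¬ψ ⊕ (ψ ⊕ ((ψ ∨ χ) ∨ φ)) = min(1, 0.079 + 1.000) = min(1, 1.079) = 1.000
((φ ⇒ χ) ∨ φ) ∨ (¬ψ ⊕ (ψ ⊕ ((ψ ∨ χ) ∨ φ))) = max(0.827, 1.000) = 1.000
¬(((φ ⇒ χ) ∨ φ) ∨ (¬ψ ⊕ (ψ ⊕ ((ψ ∨ χ) ∨ φ)))) = 1 − 1.000 = 0.000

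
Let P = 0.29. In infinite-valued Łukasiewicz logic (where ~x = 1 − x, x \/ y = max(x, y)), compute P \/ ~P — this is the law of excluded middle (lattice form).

~P = 1 − 0.29 = 0.71
P \/ ~P = max(0.29, 0.71) = 0.71
(The value 0.71 < 1 shows this instance is not satisfied; not a Ł∞-tautology — its value is max(a, 1−a).)

0.71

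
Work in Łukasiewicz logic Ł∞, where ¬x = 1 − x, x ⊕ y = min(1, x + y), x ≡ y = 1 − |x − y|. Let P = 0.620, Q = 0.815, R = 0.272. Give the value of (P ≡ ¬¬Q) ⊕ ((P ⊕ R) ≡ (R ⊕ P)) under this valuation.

1.000

¬Q = 1 − 0.815 = 0.185
¬¬Q = 1 − 0.185 = 0.815
P ≡ ¬¬Q = 1 − |0.620 − 0.815| = 1 − 0.195 = 0.805
P ⊕ R = min(1, 0.620 + 0.272) = min(1, 0.892) = 0.892
R ⊕ P = min(1, 0.272 + 0.620) = min(1, 0.892) = 0.892
(P ⊕ R) ≡ (R ⊕ P) = 1 − |0.892 − 0.892| = 1 − 0.000 = 1.000
(P ≡ ¬¬Q) ⊕ ((P ⊕ R) ≡ (R ⊕ P)) = min(1, 0.805 + 1.000) = min(1, 1.805) = 1.000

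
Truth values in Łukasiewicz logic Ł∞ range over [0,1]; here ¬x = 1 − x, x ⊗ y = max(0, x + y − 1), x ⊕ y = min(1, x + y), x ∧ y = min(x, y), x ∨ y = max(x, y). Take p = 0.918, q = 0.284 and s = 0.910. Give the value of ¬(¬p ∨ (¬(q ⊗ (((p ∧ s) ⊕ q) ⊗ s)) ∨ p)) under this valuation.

¬p = 1 − 0.918 = 0.082
p ∧ s = min(0.918, 0.910) = 0.910
(p ∧ s) ⊕ q = min(1, 0.910 + 0.284) = min(1, 1.194) = 1.000
((p ∧ s) ⊕ q) ⊗ s = max(0, 1.000 + 0.910 − 1) = max(0, 0.910) = 0.910
q ⊗ (((p ∧ s) ⊕ q) ⊗ s) = max(0, 0.284 + 0.910 − 1) = max(0, 0.194) = 0.194
¬(q ⊗ (((p ∧ s) ⊕ q) ⊗ s)) = 1 − 0.194 = 0.806
¬(q ⊗ (((p ∧ s) ⊕ q) ⊗ s)) ∨ p = max(0.806, 0.918) = 0.918
¬p ∨ (¬(q ⊗ (((p ∧ s) ⊕ q) ⊗ s)) ∨ p) = max(0.082, 0.918) = 0.918
¬(¬p ∨ (¬(q ⊗ (((p ∧ s) ⊕ q) ⊗ s)) ∨ p)) = 1 − 0.918 = 0.082

0.082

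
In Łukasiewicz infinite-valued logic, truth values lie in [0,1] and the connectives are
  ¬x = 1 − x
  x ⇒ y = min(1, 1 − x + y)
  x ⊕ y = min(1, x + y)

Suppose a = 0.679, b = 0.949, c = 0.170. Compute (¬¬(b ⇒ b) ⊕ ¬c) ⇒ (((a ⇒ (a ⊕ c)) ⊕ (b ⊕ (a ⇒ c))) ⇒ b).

0.949

b ⇒ b = min(1, 1 − 0.949 + 0.949) = min(1, 1.000) = 1.000
¬(b ⇒ b) = 1 − 1.000 = 0.000
¬¬(b ⇒ b) = 1 − 0.000 = 1.000
¬c = 1 − 0.170 = 0.830
¬¬(b ⇒ b) ⊕ ¬c = min(1, 1.000 + 0.830) = min(1, 1.830) = 1.000
a ⊕ c = min(1, 0.679 + 0.170) = min(1, 0.849) = 0.849
a ⇒ (a ⊕ c) = min(1, 1 − 0.679 + 0.849) = min(1, 1.170) = 1.000
a ⇒ c = min(1, 1 − 0.679 + 0.170) = min(1, 0.491) = 0.491
b ⊕ (a ⇒ c) = min(1, 0.949 + 0.491) = min(1, 1.440) = 1.000
(a ⇒ (a ⊕ c)) ⊕ (b ⊕ (a ⇒ c)) = min(1, 1.000 + 1.000) = min(1, 2.000) = 1.000
((a ⇒ (a ⊕ c)) ⊕ (b ⊕ (a ⇒ c))) ⇒ b = min(1, 1 − 1.000 + 0.949) = min(1, 0.949) = 0.949
(¬¬(b ⇒ b) ⊕ ¬c) ⇒ (((a ⇒ (a ⊕ c)) ⊕ (b ⊕ (a ⇒ c))) ⇒ b) = min(1, 1 − 1.000 + 0.949) = min(1, 0.949) = 0.949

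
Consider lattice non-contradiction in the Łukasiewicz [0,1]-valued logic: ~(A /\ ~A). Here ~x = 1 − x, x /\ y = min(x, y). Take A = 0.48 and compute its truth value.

~A = 1 − 0.48 = 0.52
A /\ ~A = min(0.48, 0.52) = 0.48
~(A /\ ~A) = 1 − 0.48 = 0.52
(The value 0.52 < 1 shows this instance is not satisfied; not a Ł∞-tautology — its value is 1 − min(a, 1−a).)

0.52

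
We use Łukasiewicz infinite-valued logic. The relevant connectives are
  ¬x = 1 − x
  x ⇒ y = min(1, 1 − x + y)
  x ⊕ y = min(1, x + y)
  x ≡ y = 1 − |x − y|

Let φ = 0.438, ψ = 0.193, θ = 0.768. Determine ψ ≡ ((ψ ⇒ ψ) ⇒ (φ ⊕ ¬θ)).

0.523

ψ ⇒ ψ = min(1, 1 − 0.193 + 0.193) = min(1, 1.000) = 1.000
¬θ = 1 − 0.768 = 0.232
φ ⊕ ¬θ = min(1, 0.438 + 0.232) = min(1, 0.670) = 0.670
(ψ ⇒ ψ) ⇒ (φ ⊕ ¬θ) = min(1, 1 − 1.000 + 0.670) = min(1, 0.670) = 0.670
ψ ≡ ((ψ ⇒ ψ) ⇒ (φ ⊕ ¬θ)) = 1 − |0.193 − 0.670| = 1 − 0.477 = 0.523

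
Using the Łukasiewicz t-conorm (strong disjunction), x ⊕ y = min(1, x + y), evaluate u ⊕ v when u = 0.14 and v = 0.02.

u ⊕ v = min(1, 0.14 + 0.02) = min(1, 0.16) = 0.16
For comparison, the Gödel t-conorm max(x, y) would give 0.14.

0.16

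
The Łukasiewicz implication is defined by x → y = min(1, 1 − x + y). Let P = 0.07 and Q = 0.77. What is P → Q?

P → Q = min(1, 1 − 0.07 + 0.77) = min(1, 1.70) = 1.00
For comparison, the Gödel implication (1 if x ≤ y else y) would give 1.00.

1.00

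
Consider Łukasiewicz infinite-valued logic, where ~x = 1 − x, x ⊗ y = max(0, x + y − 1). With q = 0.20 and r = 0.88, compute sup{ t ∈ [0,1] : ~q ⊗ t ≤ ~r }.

0.32

~q = 1 − 0.20 = 0.80
So the left factor is ~q = 0.80.
~r = 1 − 0.88 = 0.12
So the right-hand bound is ~r = 0.12.
The residuum of the Łukasiewicz t-norm gives the supremum: min(1, 1 − 0.80 + 0.12).
1 − 0.80 + 0.12 = 0.32, so t = min(1, 0.32) = 0.32.
Check: 0.80 ⊗ 0.32 = max(0, 0.12) = 0.12 ≤ 0.12.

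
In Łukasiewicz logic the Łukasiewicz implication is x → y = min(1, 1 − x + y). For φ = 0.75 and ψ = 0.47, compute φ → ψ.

0.72

φ → ψ = min(1, 1 − 0.75 + 0.47) = min(1, 0.72) = 0.72
For comparison, the Gödel implication (1 if x ≤ y else y) would give 0.47.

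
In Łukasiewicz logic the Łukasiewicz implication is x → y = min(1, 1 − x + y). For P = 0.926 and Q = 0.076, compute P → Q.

0.150

P → Q = min(1, 1 − 0.926 + 0.076) = min(1, 0.150) = 0.150
For comparison, the Gödel implication (1 if x ≤ y else y) would give 0.076.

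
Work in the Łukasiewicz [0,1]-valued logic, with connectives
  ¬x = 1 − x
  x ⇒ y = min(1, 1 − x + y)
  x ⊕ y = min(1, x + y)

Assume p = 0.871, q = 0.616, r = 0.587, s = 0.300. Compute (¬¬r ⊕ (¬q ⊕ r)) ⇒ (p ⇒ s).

¬r = 1 − 0.587 = 0.413
¬¬r = 1 − 0.413 = 0.587
¬q = 1 − 0.616 = 0.384
¬q ⊕ r = min(1, 0.384 + 0.587) = min(1, 0.971) = 0.971
¬¬r ⊕ (¬q ⊕ r) = min(1, 0.587 + 0.971) = min(1, 1.558) = 1.000
p ⇒ s = min(1, 1 − 0.871 + 0.300) = min(1, 0.429) = 0.429
(¬¬r ⊕ (¬q ⊕ r)) ⇒ (p ⇒ s) = min(1, 1 − 1.000 + 0.429) = min(1, 0.429) = 0.429

0.429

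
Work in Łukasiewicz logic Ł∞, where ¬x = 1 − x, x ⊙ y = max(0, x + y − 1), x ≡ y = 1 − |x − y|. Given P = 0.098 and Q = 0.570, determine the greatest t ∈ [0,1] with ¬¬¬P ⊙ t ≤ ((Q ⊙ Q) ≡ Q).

0.668

¬P = 1 − 0.098 = 0.902
¬¬P = 1 − 0.902 = 0.098
¬¬¬P = 1 − 0.098 = 0.902
So the left factor is ¬¬¬P = 0.902.
Q ⊙ Q = max(0, 0.570 + 0.570 − 1) = max(0, 0.140) = 0.140
(Q ⊙ Q) ≡ Q = 1 − |0.140 − 0.570| = 1 − 0.430 = 0.570
So the right-hand bound is (Q ⊙ Q) ≡ Q = 0.570.
The residuum of the Łukasiewicz t-norm gives the supremum: min(1, 1 − 0.902 + 0.570).
1 − 0.902 + 0.570 = 0.668, so t = min(1, 0.668) = 0.668.
Check: 0.902 ⊙ 0.668 = max(0, 0.570) = 0.570 ≤ 0.570.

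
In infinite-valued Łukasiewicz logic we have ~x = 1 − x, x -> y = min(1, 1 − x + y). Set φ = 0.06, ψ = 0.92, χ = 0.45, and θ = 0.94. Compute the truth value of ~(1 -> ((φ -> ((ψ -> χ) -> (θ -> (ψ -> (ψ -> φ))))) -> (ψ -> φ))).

ψ -> χ = min(1, 1 − 0.92 + 0.45) = min(1, 0.53) = 0.53
ψ -> φ = min(1, 1 − 0.92 + 0.06) = min(1, 0.14) = 0.14
ψ -> (ψ -> φ) = min(1, 1 − 0.92 + 0.14) = min(1, 0.22) = 0.22
θ -> (ψ -> (ψ -> φ)) = min(1, 1 − 0.94 + 0.22) = min(1, 0.28) = 0.28
(ψ -> χ) -> (θ -> (ψ -> (ψ -> φ))) = min(1, 1 − 0.53 + 0.28) = min(1, 0.75) = 0.75
φ -> ((ψ -> χ) -> (θ -> (ψ -> (ψ -> φ)))) = min(1, 1 − 0.06 + 0.75) = min(1, 1.69) = 1.00
(φ -> ((ψ -> χ) -> (θ -> (ψ -> (ψ -> φ))))) -> (ψ -> φ) = min(1, 1 − 1.00 + 0.14) = min(1, 0.14) = 0.14
1 -> ((φ -> ((ψ -> χ) -> (θ -> (ψ -> (ψ -> φ))))) -> (ψ -> φ)) = min(1, 1 − 1.00 + 0.14) = min(1, 0.14) = 0.14
~(1 -> ((φ -> ((ψ -> χ) -> (θ -> (ψ -> (ψ -> φ))))) -> (ψ -> φ))) = 1 − 0.14 = 0.86

0.86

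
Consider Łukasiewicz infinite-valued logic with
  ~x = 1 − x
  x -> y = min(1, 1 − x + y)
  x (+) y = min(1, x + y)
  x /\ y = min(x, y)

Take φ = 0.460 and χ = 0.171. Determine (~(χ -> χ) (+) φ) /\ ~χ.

χ -> χ = min(1, 1 − 0.171 + 0.171) = min(1, 1.000) = 1.000
~(χ -> χ) = 1 − 1.000 = 0.000
~(χ -> χ) (+) φ = min(1, 0.000 + 0.460) = min(1, 0.460) = 0.460
~χ = 1 − 0.171 = 0.829
(~(χ -> χ) (+) φ) /\ ~χ = min(0.460, 0.829) = 0.460

0.460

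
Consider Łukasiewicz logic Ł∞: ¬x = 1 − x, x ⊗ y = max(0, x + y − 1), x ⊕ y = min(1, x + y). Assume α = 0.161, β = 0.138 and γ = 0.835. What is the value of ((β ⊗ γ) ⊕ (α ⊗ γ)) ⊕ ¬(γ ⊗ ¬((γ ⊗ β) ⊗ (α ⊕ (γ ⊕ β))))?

β ⊗ γ = max(0, 0.138 + 0.835 − 1) = max(0, -0.027) = 0.000
α ⊗ γ = max(0, 0.161 + 0.835 − 1) = max(0, -0.004) = 0.000
(β ⊗ γ) ⊕ (α ⊗ γ) = min(1, 0.000 + 0.000) = min(1, 0.000) = 0.000
γ ⊗ β = max(0, 0.835 + 0.138 − 1) = max(0, -0.027) = 0.000
γ ⊕ β = min(1, 0.835 + 0.138) = min(1, 0.973) = 0.973
α ⊕ (γ ⊕ β) = min(1, 0.161 + 0.973) = min(1, 1.134) = 1.000
(γ ⊗ β) ⊗ (α ⊕ (γ ⊕ β)) = max(0, 0.000 + 1.000 − 1) = max(0, 0.000) = 0.000
¬((γ ⊗ β) ⊗ (α ⊕ (γ ⊕ β))) = 1 − 0.000 = 1.000
γ ⊗ ¬((γ ⊗ β) ⊗ (α ⊕ (γ ⊕ β))) = max(0, 0.835 + 1.000 − 1) = max(0, 0.835) = 0.835
¬(γ ⊗ ¬((γ ⊗ β) ⊗ (α ⊕ (γ ⊕ β)))) = 1 − 0.835 = 0.165
((β ⊗ γ) ⊕ (α ⊗ γ)) ⊕ ¬(γ ⊗ ¬((γ ⊗ β) ⊗ (α ⊕ (γ ⊕ β)))) = min(1, 0.000 + 0.165) = min(1, 0.165) = 0.165

0.165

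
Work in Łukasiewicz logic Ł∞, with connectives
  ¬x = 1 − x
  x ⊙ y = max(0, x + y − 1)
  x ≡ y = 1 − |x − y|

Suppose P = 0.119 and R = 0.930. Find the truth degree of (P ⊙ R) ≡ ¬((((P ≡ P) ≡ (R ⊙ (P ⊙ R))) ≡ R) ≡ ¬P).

P ⊙ R = max(0, 0.119 + 0.930 − 1) = max(0, 0.049) = 0.049
P ≡ P = 1 − |0.119 − 0.119| = 1 − 0.000 = 1.000
R ⊙ (P ⊙ R) = max(0, 0.930 + 0.049 − 1) = max(0, -0.021) = 0.000
(P ≡ P) ≡ (R ⊙ (P ⊙ R)) = 1 − |1.000 − 0.000| = 1 − 1.000 = 0.000
((P ≡ P) ≡ (R ⊙ (P ⊙ R))) ≡ R = 1 − |0.000 − 0.930| = 1 − 0.930 = 0.070
¬P = 1 − 0.119 = 0.881
(((P ≡ P) ≡ (R ⊙ (P ⊙ R))) ≡ R) ≡ ¬P = 1 − |0.070 − 0.881| = 1 − 0.811 = 0.189
¬((((P ≡ P) ≡ (R ⊙ (P ⊙ R))) ≡ R) ≡ ¬P) = 1 − 0.189 = 0.811
(P ⊙ R) ≡ ¬((((P ≡ P) ≡ (R ⊙ (P ⊙ R))) ≡ R) ≡ ¬P) = 1 − |0.049 − 0.811| = 1 − 0.762 = 0.238

0.238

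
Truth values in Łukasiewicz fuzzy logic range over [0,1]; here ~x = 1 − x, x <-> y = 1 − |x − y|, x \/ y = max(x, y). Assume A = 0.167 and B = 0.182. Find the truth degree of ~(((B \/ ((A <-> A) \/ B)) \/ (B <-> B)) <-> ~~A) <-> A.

0.334

A <-> A = 1 − |0.167 − 0.167| = 1 − 0.000 = 1.000
(A <-> A) \/ B = max(1.000, 0.182) = 1.000
B \/ ((A <-> A) \/ B) = max(0.182, 1.000) = 1.000
B <-> B = 1 − |0.182 − 0.182| = 1 − 0.000 = 1.000
(B \/ ((A <-> A) \/ B)) \/ (B <-> B) = max(1.000, 1.000) = 1.000
~A = 1 − 0.167 = 0.833
~~A = 1 − 0.833 = 0.167
((B \/ ((A <-> A) \/ B)) \/ (B <-> B)) <-> ~~A = 1 − |1.000 − 0.167| = 1 − 0.833 = 0.167
~(((B \/ ((A <-> A) \/ B)) \/ (B <-> B)) <-> ~~A) = 1 − 0.167 = 0.833
~(((B \/ ((A <-> A) \/ B)) \/ (B <-> B)) <-> ~~A) <-> A = 1 − |0.833 − 0.167| = 1 − 0.666 = 0.334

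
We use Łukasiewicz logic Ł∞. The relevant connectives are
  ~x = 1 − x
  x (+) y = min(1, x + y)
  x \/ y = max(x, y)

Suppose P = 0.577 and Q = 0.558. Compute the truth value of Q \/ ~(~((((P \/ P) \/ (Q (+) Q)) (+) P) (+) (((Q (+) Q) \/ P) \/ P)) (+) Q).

P \/ P = max(0.577, 0.577) = 0.577
Q (+) Q = min(1, 0.558 + 0.558) = min(1, 1.116) = 1.000
(P \/ P) \/ (Q (+) Q) = max(0.577, 1.000) = 1.000
((P \/ P) \/ (Q (+) Q)) (+) P = min(1, 1.000 + 0.577) = min(1, 1.577) = 1.000
(Q (+) Q) \/ P = max(1.000, 0.577) = 1.000
((Q (+) Q) \/ P) \/ P = max(1.000, 0.577) = 1.000
(((P \/ P) \/ (Q (+) Q)) (+) P) (+) (((Q (+) Q) \/ P) \/ P) = min(1, 1.000 + 1.000) = min(1, 2.000) = 1.000
~((((P \/ P) \/ (Q (+) Q)) (+) P) (+) (((Q (+) Q) \/ P) \/ P)) = 1 − 1.000 = 0.000
~((((P \/ P) \/ (Q (+) Q)) (+) P) (+) (((Q (+) Q) \/ P) \/ P)) (+) Q = min(1, 0.000 + 0.558) = min(1, 0.558) = 0.558
~(~((((P \/ P) \/ (Q (+) Q)) (+) P) (+) (((Q (+) Q) \/ P) \/ P)) (+) Q) = 1 − 0.558 = 0.442
Q \/ ~(~((((P \/ P) \/ (Q (+) Q)) (+) P) (+) (((Q (+) Q) \/ P) \/ P)) (+) Q) = max(0.558, 0.442) = 0.558

0.558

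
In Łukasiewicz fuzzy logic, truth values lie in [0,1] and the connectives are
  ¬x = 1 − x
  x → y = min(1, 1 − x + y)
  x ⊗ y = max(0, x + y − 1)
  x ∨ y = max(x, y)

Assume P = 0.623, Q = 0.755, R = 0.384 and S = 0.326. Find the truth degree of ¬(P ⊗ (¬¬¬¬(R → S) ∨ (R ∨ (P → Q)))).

0.377

R → S = min(1, 1 − 0.384 + 0.326) = min(1, 0.942) = 0.942
¬(R → S) = 1 − 0.942 = 0.058
¬¬(R → S) = 1 − 0.058 = 0.942
¬¬¬(R → S) = 1 − 0.942 = 0.058
¬¬¬¬(R → S) = 1 − 0.058 = 0.942
P → Q = min(1, 1 − 0.623 + 0.755) = min(1, 1.132) = 1.000
R ∨ (P → Q) = max(0.384, 1.000) = 1.000
¬¬¬¬(R → S) ∨ (R ∨ (P → Q)) = max(0.942, 1.000) = 1.000
P ⊗ (¬¬¬¬(R → S) ∨ (R ∨ (P → Q))) = max(0, 0.623 + 1.000 − 1) = max(0, 0.623) = 0.623
¬(P ⊗ (¬¬¬¬(R → S) ∨ (R ∨ (P → Q)))) = 1 − 0.623 = 0.377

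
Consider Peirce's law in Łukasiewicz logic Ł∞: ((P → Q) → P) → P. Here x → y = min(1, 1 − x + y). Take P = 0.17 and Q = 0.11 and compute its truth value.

0.94

P → Q = min(1, 1 − 0.17 + 0.11) = min(1, 0.94) = 0.94
(P → Q) → P = min(1, 1 − 0.94 + 0.17) = min(1, 0.23) = 0.23
((P → Q) → P) → P = min(1, 1 − 0.23 + 0.17) = min(1, 0.94) = 0.94
(The value 0.94 < 1 shows this instance is not satisfied; not a Ł∞-tautology in general.)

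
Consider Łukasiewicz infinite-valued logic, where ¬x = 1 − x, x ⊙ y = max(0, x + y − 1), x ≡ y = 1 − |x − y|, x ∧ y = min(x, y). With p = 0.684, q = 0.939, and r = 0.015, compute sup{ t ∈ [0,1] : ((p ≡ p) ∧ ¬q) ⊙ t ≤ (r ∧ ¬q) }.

p ≡ p = 1 − |0.684 − 0.684| = 1 − 0.000 = 1.000
¬q = 1 − 0.939 = 0.061
(p ≡ p) ∧ ¬q = min(1.000, 0.061) = 0.061
So the left factor is (p ≡ p) ∧ ¬q = 0.061.
r ∧ ¬q = min(0.015, 0.061) = 0.015
So the right-hand bound is r ∧ ¬q = 0.015.
The residuum of the Łukasiewicz t-norm gives the supremum: min(1, 1 − 0.061 + 0.015).
1 − 0.061 + 0.015 = 0.954, so t = min(1, 0.954) = 0.954.
Check: 0.061 ⊙ 0.954 = max(0, 0.015) = 0.015 ≤ 0.015.

0.954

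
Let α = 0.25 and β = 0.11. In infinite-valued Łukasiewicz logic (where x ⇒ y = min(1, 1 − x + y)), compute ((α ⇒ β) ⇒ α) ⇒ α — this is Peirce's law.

α ⇒ β = min(1, 1 − 0.25 + 0.11) = min(1, 0.86) = 0.86
(α ⇒ β) ⇒ α = min(1, 1 − 0.86 + 0.25) = min(1, 0.39) = 0.39
((α ⇒ β) ⇒ α) ⇒ α = min(1, 1 − 0.39 + 0.25) = min(1, 0.86) = 0.86
(The value 0.86 < 1 shows this instance is not satisfied; not a Ł∞-tautology in general.)

0.86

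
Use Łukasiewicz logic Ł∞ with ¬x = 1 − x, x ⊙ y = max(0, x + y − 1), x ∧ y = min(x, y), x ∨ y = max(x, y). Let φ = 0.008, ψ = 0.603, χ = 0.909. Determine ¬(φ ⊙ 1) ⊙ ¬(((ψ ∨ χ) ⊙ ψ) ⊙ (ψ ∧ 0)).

0.992

φ ⊙ 1 = max(0, 0.008 + 1.000 − 1) = max(0, 0.008) = 0.008
¬(φ ⊙ 1) = 1 − 0.008 = 0.992
ψ ∨ χ = max(0.603, 0.909) = 0.909
(ψ ∨ χ) ⊙ ψ = max(0, 0.909 + 0.603 − 1) = max(0, 0.512) = 0.512
ψ ∧ 0 = min(0.603, 0.000) = 0.000
((ψ ∨ χ) ⊙ ψ) ⊙ (ψ ∧ 0) = max(0, 0.512 + 0.000 − 1) = max(0, -0.488) = 0.000
¬(((ψ ∨ χ) ⊙ ψ) ⊙ (ψ ∧ 0)) = 1 − 0.000 = 1.000
¬(φ ⊙ 1) ⊙ ¬(((ψ ∨ χ) ⊙ ψ) ⊙ (ψ ∧ 0)) = max(0, 0.992 + 1.000 − 1) = max(0, 0.992) = 0.992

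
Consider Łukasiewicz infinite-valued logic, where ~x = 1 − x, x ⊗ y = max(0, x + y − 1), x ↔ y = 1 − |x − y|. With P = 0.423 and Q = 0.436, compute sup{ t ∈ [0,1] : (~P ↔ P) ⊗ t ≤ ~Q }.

~P = 1 − 0.423 = 0.577
~P ↔ P = 1 − |0.577 − 0.423| = 1 − 0.154 = 0.846
So the left factor is ~P ↔ P = 0.846.
~Q = 1 − 0.436 = 0.564
So the right-hand bound is ~Q = 0.564.
The residuum of the Łukasiewicz t-norm gives the supremum: min(1, 1 − 0.846 + 0.564).
1 − 0.846 + 0.564 = 0.718, so t = min(1, 0.718) = 0.718.
Check: 0.846 ⊗ 0.718 = max(0, 0.564) = 0.564 ≤ 0.564.

0.718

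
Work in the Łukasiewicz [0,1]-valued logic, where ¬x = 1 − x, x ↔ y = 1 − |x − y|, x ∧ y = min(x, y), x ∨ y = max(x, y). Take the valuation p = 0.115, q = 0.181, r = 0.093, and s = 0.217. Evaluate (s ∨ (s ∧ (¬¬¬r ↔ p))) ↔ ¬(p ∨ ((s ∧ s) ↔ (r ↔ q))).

0.522

¬r = 1 − 0.093 = 0.907
¬¬r = 1 − 0.907 = 0.093
¬¬¬r = 1 − 0.093 = 0.907
¬¬¬r ↔ p = 1 − |0.907 − 0.115| = 1 − 0.792 = 0.208
s ∧ (¬¬¬r ↔ p) = min(0.217, 0.208) = 0.208
s ∨ (s ∧ (¬¬¬r ↔ p)) = max(0.217, 0.208) = 0.217
s ∧ s = min(0.217, 0.217) = 0.217
r ↔ q = 1 − |0.093 − 0.181| = 1 − 0.088 = 0.912
(s ∧ s) ↔ (r ↔ q) = 1 − |0.217 − 0.912| = 1 − 0.695 = 0.305
p ∨ ((s ∧ s) ↔ (r ↔ q)) = max(0.115, 0.305) = 0.305
¬(p ∨ ((s ∧ s) ↔ (r ↔ q))) = 1 − 0.305 = 0.695
(s ∨ (s ∧ (¬¬¬r ↔ p))) ↔ ¬(p ∨ ((s ∧ s) ↔ (r ↔ q))) = 1 − |0.217 − 0.695| = 1 − 0.478 = 0.522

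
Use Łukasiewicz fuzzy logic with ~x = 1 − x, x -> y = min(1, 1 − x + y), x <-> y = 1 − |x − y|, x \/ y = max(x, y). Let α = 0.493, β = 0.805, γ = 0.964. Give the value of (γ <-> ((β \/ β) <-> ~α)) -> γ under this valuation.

1.000

β \/ β = max(0.805, 0.805) = 0.805
~α = 1 − 0.493 = 0.507
(β \/ β) <-> ~α = 1 − |0.805 − 0.507| = 1 − 0.298 = 0.702
γ <-> ((β \/ β) <-> ~α) = 1 − |0.964 − 0.702| = 1 − 0.262 = 0.738
(γ <-> ((β \/ β) <-> ~α)) -> γ = min(1, 1 − 0.738 + 0.964) = min(1, 1.226) = 1.000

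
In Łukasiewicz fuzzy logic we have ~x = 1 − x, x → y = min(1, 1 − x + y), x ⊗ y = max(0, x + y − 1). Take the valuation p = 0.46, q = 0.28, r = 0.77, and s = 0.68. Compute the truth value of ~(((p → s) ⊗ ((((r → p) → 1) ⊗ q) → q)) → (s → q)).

p → s = min(1, 1 − 0.46 + 0.68) = min(1, 1.22) = 1.00
r → p = min(1, 1 − 0.77 + 0.46) = min(1, 0.69) = 0.69
(r → p) → 1 = min(1, 1 − 0.69 + 1.00) = min(1, 1.31) = 1.00
((r → p) → 1) ⊗ q = max(0, 1.00 + 0.28 − 1) = max(0, 0.28) = 0.28
(((r → p) → 1) ⊗ q) → q = min(1, 1 − 0.28 + 0.28) = min(1, 1.00) = 1.00
(p → s) ⊗ ((((r → p) → 1) ⊗ q) → q) = max(0, 1.00 + 1.00 − 1) = max(0, 1.00) = 1.00
s → q = min(1, 1 − 0.68 + 0.28) = min(1, 0.60) = 0.60
((p → s) ⊗ ((((r → p) → 1) ⊗ q) → q)) → (s → q) = min(1, 1 − 1.00 + 0.60) = min(1, 0.60) = 0.60
~(((p → s) ⊗ ((((r → p) → 1) ⊗ q) → q)) → (s → q)) = 1 − 0.60 = 0.40

0.40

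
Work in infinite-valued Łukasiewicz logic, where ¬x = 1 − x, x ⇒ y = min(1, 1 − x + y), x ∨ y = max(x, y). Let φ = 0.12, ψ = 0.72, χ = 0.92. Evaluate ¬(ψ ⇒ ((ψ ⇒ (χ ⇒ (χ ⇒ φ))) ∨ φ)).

0.16

χ ⇒ φ = min(1, 1 − 0.92 + 0.12) = min(1, 0.20) = 0.20
χ ⇒ (χ ⇒ φ) = min(1, 1 − 0.92 + 0.20) = min(1, 0.28) = 0.28
ψ ⇒ (χ ⇒ (χ ⇒ φ)) = min(1, 1 − 0.72 + 0.28) = min(1, 0.56) = 0.56
(ψ ⇒ (χ ⇒ (χ ⇒ φ))) ∨ φ = max(0.56, 0.12) = 0.56
ψ ⇒ ((ψ ⇒ (χ ⇒ (χ ⇒ φ))) ∨ φ) = min(1, 1 − 0.72 + 0.56) = min(1, 0.84) = 0.84
¬(ψ ⇒ ((ψ ⇒ (χ ⇒ (χ ⇒ φ))) ∨ φ)) = 1 − 0.84 = 0.16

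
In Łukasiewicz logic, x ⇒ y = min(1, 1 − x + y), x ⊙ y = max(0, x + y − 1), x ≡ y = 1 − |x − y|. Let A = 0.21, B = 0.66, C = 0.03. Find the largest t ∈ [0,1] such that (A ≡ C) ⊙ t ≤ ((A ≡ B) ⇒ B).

1.00

A ≡ C = 1 − |0.21 − 0.03| = 1 − 0.18 = 0.82
So the left factor is A ≡ C = 0.82.
A ≡ B = 1 − |0.21 − 0.66| = 1 − 0.45 = 0.55
(A ≡ B) ⇒ B = min(1, 1 − 0.55 + 0.66) = min(1, 1.11) = 1.00
So the right-hand bound is (A ≡ B) ⇒ B = 1.00.
The residuum of the Łukasiewicz t-norm gives the supremum: min(1, 1 − 0.82 + 1.00).
1 − 0.82 + 1.00 = 1.18, so t = min(1, 1.18) = 1.00.
Check: 0.82 ⊙ 1.00 = max(0, 0.82) = 0.82 ≤ 1.00.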